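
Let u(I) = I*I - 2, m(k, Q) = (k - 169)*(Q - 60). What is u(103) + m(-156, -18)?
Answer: 35957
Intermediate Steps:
m(k, Q) = (-169 + k)*(-60 + Q)
u(I) = -2 + I² (u(I) = I² - 2 = -2 + I²)
u(103) + m(-156, -18) = (-2 + 103²) + (10140 - 169*(-18) - 60*(-156) - 18*(-156)) = (-2 + 10609) + (10140 + 3042 + 9360 + 2808) = 10607 + 25350 = 35957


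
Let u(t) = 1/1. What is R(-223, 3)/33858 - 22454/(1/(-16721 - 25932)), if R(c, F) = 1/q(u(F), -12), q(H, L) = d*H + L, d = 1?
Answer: 356695217806355/372438 ≈ 9.5773e+8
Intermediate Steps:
u(t) = 1
q(H, L) = H + L (q(H, L) = 1*H + L = H + L)
R(c, F) = -1/11 (R(c, F) = 1/(1 - 12) = 1/(-11) = -1/11)
R(-223, 3)/33858 - 22454/(1/(-16721 - 25932)) = -1/11/33858 - 22454/(1/(-16721 - 25932)) = -1/11*1/33858 - 22454/(1/(-42653)) = -1/372438 - 22454/(-1/42653) = -1/372438 - 22454*(-42653) = -1/372438 + 957730462 = 356695217806355/372438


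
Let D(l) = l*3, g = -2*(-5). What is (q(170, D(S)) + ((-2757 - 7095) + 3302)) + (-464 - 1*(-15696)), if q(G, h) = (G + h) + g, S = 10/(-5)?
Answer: 8856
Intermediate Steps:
S = -2 (S = 10*(-1/5) = -2)
g = 10
D(l) = 3*l
q(G, h) = 10 + G + h (q(G, h) = (G + h) + 10 = 10 + G + h)
(q(170, D(S)) + ((-2757 - 7095) + 3302)) + (-464 - 1*(-15696)) = ((10 + 170 + 3*(-2)) + ((-2757 - 7095) + 3302)) + (-464 - 1*(-15696)) = ((10 + 170 - 6) + (-9852 + 3302)) + (-464 + 15696) = (174 - 6550) + 15232 = -6376 + 15232 = 8856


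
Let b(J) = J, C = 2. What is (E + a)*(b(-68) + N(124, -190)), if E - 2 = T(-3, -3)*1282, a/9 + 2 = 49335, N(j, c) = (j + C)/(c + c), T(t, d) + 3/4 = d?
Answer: -11404046489/380 ≈ -3.0011e+7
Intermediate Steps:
T(t, d) = -¾ + d
N(j, c) = (2 + j)/(2*c) (N(j, c) = (j + 2)/(c + c) = (2 + j)/((2*c)) = (2 + j)*(1/(2*c)) = (2 + j)/(2*c))
a = 443997 (a = -18 + 9*49335 = -18 + 444015 = 443997)
E = -9611/2 (E = 2 + (-¾ - 3)*1282 = 2 - 15/4*1282 = 2 - 9615/2 = -9611/2 ≈ -4805.5)
(E + a)*(b(-68) + N(124, -190)) = (-9611/2 + 443997)*(-68 + (½)*(2 + 124)/(-190)) = 878383*(-68 + (½)*(-1/190)*126)/2 = 878383*(-68 - 63/190)/2 = (878383/2)*(-12983/190) = -11404046489/380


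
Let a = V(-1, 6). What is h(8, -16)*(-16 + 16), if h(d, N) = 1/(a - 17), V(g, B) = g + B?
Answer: 0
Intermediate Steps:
V(g, B) = B + g
a = 5 (a = 6 - 1 = 5)
h(d, N) = -1/12 (h(d, N) = 1/(5 - 17) = 1/(-12) = -1/12)
h(8, -16)*(-16 + 16) = -(-16 + 16)/12 = -1/12*0 = 0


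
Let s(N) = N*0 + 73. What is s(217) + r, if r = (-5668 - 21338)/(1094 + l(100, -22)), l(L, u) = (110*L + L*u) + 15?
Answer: 232117/3303 ≈ 70.275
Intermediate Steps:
l(L, u) = 15 + 110*L + L*u
r = -9002/3303 (r = (-5668 - 21338)/(1094 + (15 + 110*100 + 100*(-22))) = -27006/(1094 + (15 + 11000 - 2200)) = -27006/(1094 + 8815) = -27006/9909 = -27006*1/9909 = -9002/3303 ≈ -2.7254)
s(N) = 73 (s(N) = 0 + 73 = 73)
s(217) + r = 73 - 9002/3303 = 232117/3303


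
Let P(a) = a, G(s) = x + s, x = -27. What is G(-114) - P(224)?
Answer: -365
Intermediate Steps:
G(s) = -27 + s
G(-114) - P(224) = (-27 - 114) - 1*224 = -141 - 224 = -365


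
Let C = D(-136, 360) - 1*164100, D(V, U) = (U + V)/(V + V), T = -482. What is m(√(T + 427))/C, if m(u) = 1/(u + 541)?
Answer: -9197/816649717504 + 17*I*√55/816649717504 ≈ -1.1262e-8 + 1.5438e-10*I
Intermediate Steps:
m(u) = 1/(541 + u)
D(V, U) = (U + V)/(2*V) (D(V, U) = (U + V)/((2*V)) = (U + V)*(1/(2*V)) = (U + V)/(2*V))
C = -2789714/17 (C = (½)*(360 - 136)/(-136) - 1*164100 = (½)*(-1/136)*224 - 164100 = -14/17 - 164100 = -2789714/17 ≈ -1.6410e+5)
m(√(T + 427))/C = 1/((541 + √(-482 + 427))*(-2789714/17)) = -17/2789714/(541 + √(-55)) = -17/2789714/(541 + I*√55) = -17/(2789714*(541 + I*√55))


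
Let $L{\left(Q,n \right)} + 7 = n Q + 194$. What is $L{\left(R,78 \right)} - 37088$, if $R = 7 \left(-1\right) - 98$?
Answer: $-45091$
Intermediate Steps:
$R = -105$ ($R = -7 - 98 = -105$)
$L{\left(Q,n \right)} = 187 + Q n$ ($L{\left(Q,n \right)} = -7 + \left(n Q + 194\right) = -7 + \left(Q n + 194\right) = -7 + \left(194 + Q n\right) = 187 + Q n$)
$L{\left(R,78 \right)} - 37088 = \left(187 - 8190\right) - 37088 = -8003 - 37088 = -45091$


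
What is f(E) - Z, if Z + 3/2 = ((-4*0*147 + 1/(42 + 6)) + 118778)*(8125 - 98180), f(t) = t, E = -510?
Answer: 513434599567/48 ≈ 1.0697e+10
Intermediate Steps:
Z = -513434624047/48 (Z = -3/2 + ((-4*0*147 + 1/(42 + 6)) + 118778)*(8125 - 98180) = -3/2 + ((0*147 + 1/48) + 118778)*(-90055) = -3/2 + ((0 + 1/48) + 118778)*(-90055) = -3/2 + (1/48 + 118778)*(-90055) = -3/2 + (5701345/48)*(-90055) = -3/2 - 513434623975/48 = -513434624047/48 ≈ -1.0697e+10)
f(E) - Z = -510 - 1*(-513434624047/48) = -510 + 513434624047/48 = 513434599567/48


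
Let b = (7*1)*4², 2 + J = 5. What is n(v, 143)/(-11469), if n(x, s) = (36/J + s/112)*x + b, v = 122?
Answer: -96979/642264 ≈ -0.15100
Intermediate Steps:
J = 3 (J = -2 + 5 = 3)
b = 112 (b = 7*16 = 112)
n(x, s) = 112 + x*(12 + s/112) (n(x, s) = (36/3 + s/112)*x + 112 = (36*(⅓) + s*(1/112))*x + 112 = (12 + s/112)*x + 112 = x*(12 + s/112) + 112 = 112 + x*(12 + s/112))
n(v, 143)/(-11469) = (112 + 12*122 + (1/112)*143*122)/(-11469) = (112 + 1464 + 8723/56)*(-1/11469) = (96979/56)*(-1/11469) = -96979/642264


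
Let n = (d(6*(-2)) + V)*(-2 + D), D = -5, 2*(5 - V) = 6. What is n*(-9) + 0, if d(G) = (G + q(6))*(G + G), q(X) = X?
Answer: 9198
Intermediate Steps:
V = 2 (V = 5 - ½*6 = 5 - 3 = 2)
d(G) = 2*G*(6 + G) (d(G) = (G + 6)*(G + G) = (6 + G)*(2*G) = 2*G*(6 + G))
n = -1022 (n = (2*(6*(-2))*(6 + 6*(-2)) + 2)*(-2 - 5) = (2*(-12)*(6 - 12) + 2)*(-7) = (2*(-12)*(-6) + 2)*(-7) = (144 + 2)*(-7) = 146*(-7) = -1022)
n*(-9) + 0 = -1022*(-9) + 0 = 9198 + 0 = 9198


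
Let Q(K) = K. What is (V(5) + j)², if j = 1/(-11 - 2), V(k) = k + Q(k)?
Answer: 16641/169 ≈ 98.467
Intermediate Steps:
V(k) = 2*k (V(k) = k + k = 2*k)
j = -1/13 (j = 1/(-13) = -1/13 ≈ -0.076923)
(V(5) + j)² = (2*5 - 1/13)² = (10 - 1/13)² = (129/13)² = 16641/169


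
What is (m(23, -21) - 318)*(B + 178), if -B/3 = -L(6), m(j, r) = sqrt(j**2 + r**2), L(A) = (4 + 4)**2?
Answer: -117660 + 370*sqrt(970) ≈ -1.0614e+5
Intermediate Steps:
L(A) = 64 (L(A) = 8**2 = 64)
B = 192 (B = -(-3)*64 = -3*(-64) = 192)
(m(23, -21) - 318)*(B + 178) = (sqrt(23**2 + (-21)**2) - 318)*(192 + 178) = (sqrt(529 + 441) - 318)*370 = (sqrt(970) - 318)*370 = (-318 + sqrt(970))*370 = -117660 + 370*sqrt(970)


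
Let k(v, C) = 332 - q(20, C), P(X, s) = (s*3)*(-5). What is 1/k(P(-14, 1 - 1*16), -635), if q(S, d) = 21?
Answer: 1/311 ≈ 0.0032154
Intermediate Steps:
P(X, s) = -15*s (P(X, s) = (3*s)*(-5) = -15*s)
k(v, C) = 311 (k(v, C) = 332 - 1*21 = 332 - 21 = 311)
1/k(P(-14, 1 - 1*16), -635) = 1/311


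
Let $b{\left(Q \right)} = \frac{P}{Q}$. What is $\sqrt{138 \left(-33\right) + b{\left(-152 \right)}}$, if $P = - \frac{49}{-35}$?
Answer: $\frac{i \sqrt{657598930}}{380} \approx 67.483 i$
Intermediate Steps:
$P = \frac{7}{5}$ ($P = \left(-49\right) \left(- \frac{1}{35}\right) = \frac{7}{5} \approx 1.4$)
$b{\left(Q \right)} = \frac{7}{5 Q}$
$\sqrt{138 \left(-33\right) + b{\left(-152 \right)}} = \sqrt{138 \left(-33\right) + \frac{7}{5 \left(-152\right)}} = \sqrt{-4554 + \frac{7}{5} \left(- \frac{1}{152}\right)} = \sqrt{-4554 - \frac{7}{760}} = \sqrt{- \frac{3461047}{760}} = \frac{i \sqrt{657598930}}{380}$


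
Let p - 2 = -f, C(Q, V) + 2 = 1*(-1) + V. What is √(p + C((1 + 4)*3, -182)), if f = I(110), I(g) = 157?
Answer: 2*I*√85 ≈ 18.439*I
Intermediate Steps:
C(Q, V) = -3 + V (C(Q, V) = -2 + (1*(-1) + V) = -2 + (-1 + V) = -3 + V)
f = 157
p = -155 (p = 2 - 1*157 = 2 - 157 = -155)
√(p + C((1 + 4)*3, -182)) = √(-155 + (-3 - 182)) = √(-155 - 185) = √(-340) = 2*I*√85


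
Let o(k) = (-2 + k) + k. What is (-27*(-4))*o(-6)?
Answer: -1512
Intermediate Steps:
o(k) = -2 + 2*k
(-27*(-4))*o(-6) = (-27*(-4))*(-2 + 2*(-6)) = 108*(-2 - 12) = 108*(-14) = -1512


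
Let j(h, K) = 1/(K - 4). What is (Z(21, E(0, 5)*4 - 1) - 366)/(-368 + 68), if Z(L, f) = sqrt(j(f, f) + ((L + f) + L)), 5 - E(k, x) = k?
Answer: 61/50 - sqrt(3435)/2250 ≈ 1.1940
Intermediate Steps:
j(h, K) = 1/(-4 + K)
E(k, x) = 5 - k
Z(L, f) = sqrt(f + 1/(-4 + f) + 2*L) (Z(L, f) = sqrt(1/(-4 + f) + ((L + f) + L)) = sqrt(1/(-4 + f) + (f + 2*L)) = sqrt(f + 1/(-4 + f) + 2*L))
(Z(21, E(0, 5)*4 - 1) - 366)/(-368 + 68) = (sqrt((1 + (-4 + ((5 - 1*0)*4 - 1))*(((5 - 1*0)*4 - 1) + 2*21))/(-4 + ((5 - 1*0)*4 - 1))) - 366)/(-368 + 68) = (sqrt((1 + (-4 + ((5 + 0)*4 - 1))*(((5 + 0)*4 - 1) + 42))/(-4 + ((5 + 0)*4 - 1))) - 366)/(-300) = (sqrt((1 + (-4 + (5*4 - 1))*((5*4 - 1) + 42))/(-4 + (5*4 - 1))) - 366)*(-1/300) = (sqrt((1 + (-4 + (20 - 1))*((20 - 1) + 42))/(-4 + (20 - 1))) - 366)*(-1/300) = (sqrt((1 + (-4 + 19)*(19 + 42))/(-4 + 19)) - 366)*(-1/300) = (sqrt((1 + 15*61)/15) - 366)*(-1/300) = (sqrt((1 + 915)/15) - 366)*(-1/300) = (sqrt((1/15)*916) - 366)*(-1/300) = (sqrt(916/15) - 366)*(-1/300) = (2*sqrt(3435)/15 - 366)*(-1/300) = (-366 + 2*sqrt(3435)/15)*(-1/300) = 61/50 - sqrt(3435)/2250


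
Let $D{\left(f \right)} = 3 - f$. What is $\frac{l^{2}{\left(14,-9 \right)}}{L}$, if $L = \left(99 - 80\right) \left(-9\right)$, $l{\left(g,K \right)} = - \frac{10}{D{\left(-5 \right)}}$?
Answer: $- \frac{25}{2736} \approx -0.0091374$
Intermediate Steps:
$l{\left(g,K \right)} = - \frac{5}{4}$ ($l{\left(g,K \right)} = - \frac{10}{3 - -5} = - \frac{10}{3 + 5} = - \frac{10}{8} = \left(-10\right) \frac{1}{8} = - \frac{5}{4}$)
$L = -171$ ($L = 19 \left(-9\right) = -171$)
$\frac{l^{2}{\left(14,-9 \right)}}{L} = \frac{\left(- \frac{5}{4}\right)^{2}}{-171} = \frac{25}{16} \left(- \frac{1}{171}\right) = - \frac{25}{2736}$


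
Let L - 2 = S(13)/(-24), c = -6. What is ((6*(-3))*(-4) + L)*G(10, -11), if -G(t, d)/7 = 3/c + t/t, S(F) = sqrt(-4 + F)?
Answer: -4137/16 ≈ -258.56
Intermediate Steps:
G(t, d) = -7/2 (G(t, d) = -7*(3/(-6) + t/t) = -7*(3*(-1/6) + 1) = -7*(-1/2 + 1) = -7*1/2 = -7/2)
L = 15/8 (L = 2 + sqrt(-4 + 13)/(-24) = 2 + sqrt(9)*(-1/24) = 2 + 3*(-1/24) = 2 - 1/8 = 15/8 ≈ 1.8750)
((6*(-3))*(-4) + L)*G(10, -11) = ((6*(-3))*(-4) + 15/8)*(-7/2) = (-18*(-4) + 15/8)*(-7/2) = (72 + 15/8)*(-7/2) = (591/8)*(-7/2) = -4137/16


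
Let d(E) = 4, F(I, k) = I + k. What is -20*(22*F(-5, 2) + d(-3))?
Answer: 1240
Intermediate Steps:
-20*(22*F(-5, 2) + d(-3)) = -20*(22*(-5 + 2) + 4) = -20*(22*(-3) + 4) = -20*(-66 + 4) = -20*(-62) = 1240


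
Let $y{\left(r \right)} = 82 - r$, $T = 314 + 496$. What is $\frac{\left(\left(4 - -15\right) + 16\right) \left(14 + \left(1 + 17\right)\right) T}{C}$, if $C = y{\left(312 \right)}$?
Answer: $- \frac{90720}{23} \approx -3944.3$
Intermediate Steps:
$T = 810$
$C = -230$ ($C = 82 - 312 = -230$)
$\frac{\left(\left(4 - -15\right) + 16\right) \left(14 + \left(1 + 17\right)\right) T}{C} = \frac{\left(\left(4 - -15\right) + 16\right) \left(14 + \left(1 + 17\right)\right) 810}{-230} = \left(\left(4 + 15\right) + 16\right) \left(14 + 18\right) 810 \left(- \frac{1}{230}\right) = \left(19 + 16\right) 32 \cdot 810 \left(- \frac{1}{230}\right) = 35 \cdot 32 \cdot 810 \left(- \frac{1}{230}\right) = 1120 \cdot 810 \left(- \frac{1}{230}\right) = 907200 \left(- \frac{1}{230}\right) = - \frac{90720}{23}$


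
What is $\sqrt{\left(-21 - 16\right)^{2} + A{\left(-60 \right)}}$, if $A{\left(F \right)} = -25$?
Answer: $8 \sqrt{21} \approx 36.661$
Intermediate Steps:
$\sqrt{\left(-21 - 16\right)^{2} + A{\left(-60 \right)}} = \sqrt{\left(-21 - 16\right)^{2} - 25} = \sqrt{\left(-37\right)^{2} - 25} = \sqrt{1369 - 25} = \sqrt{1344} = 8 \sqrt{21}$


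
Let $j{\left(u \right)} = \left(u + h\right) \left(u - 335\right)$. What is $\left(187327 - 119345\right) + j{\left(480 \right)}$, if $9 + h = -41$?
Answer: $130332$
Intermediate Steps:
$h = -50$ ($h = -9 - 41 = -50$)
$j{\left(u \right)} = \left(-335 + u\right) \left(-50 + u\right)$ ($j{\left(u \right)} = \left(u - 50\right) \left(u - 335\right) = \left(-50 + u\right) \left(-335 + u\right) = \left(-335 + u\right) \left(-50 + u\right)$)
$\left(187327 - 119345\right) + j{\left(480 \right)} = \left(187327 - 119345\right) + \left(16750 + 480^{2} - 184800\right) = 67982 + \left(16750 + 230400 - 184800\right) = 67982 + 62350 = 130332$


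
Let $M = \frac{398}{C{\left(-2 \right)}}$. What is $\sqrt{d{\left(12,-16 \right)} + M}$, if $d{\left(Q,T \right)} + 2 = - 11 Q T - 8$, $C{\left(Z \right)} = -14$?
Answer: $\frac{\sqrt{101605}}{7} \approx 45.536$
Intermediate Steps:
$d{\left(Q,T \right)} = -10 - 11 Q T$ ($d{\left(Q,T \right)} = -2 + \left(- 11 Q T - 8\right) = -2 - \left(8 + 11 Q T\right) = -10 - 11 Q T$)
$M = - \frac{199}{7}$ ($M = \frac{398}{-14} = 398 \left(- \frac{1}{14}\right) = - \frac{199}{7} \approx -28.429$)
$\sqrt{d{\left(12,-16 \right)} + M} = \sqrt{\left(-10 - 132 \left(-16\right)\right) - \frac{199}{7}} = \sqrt{\left(-10 + 2112\right) - \frac{199}{7}} = \sqrt{2102 - \frac{199}{7}} = \sqrt{\frac{14515}{7}} = \frac{\sqrt{101605}}{7}$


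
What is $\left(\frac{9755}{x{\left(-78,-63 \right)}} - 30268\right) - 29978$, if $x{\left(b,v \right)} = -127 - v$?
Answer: $- \frac{3865499}{64} \approx -60398.0$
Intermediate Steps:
$\left(\frac{9755}{x{\left(-78,-63 \right)}} - 30268\right) - 29978 = \left(\frac{9755}{-127 - -63} - 30268\right) - 29978 = \left(\frac{9755}{-127 + 63} - 30268\right) - 29978 = \left(\frac{9755}{-64} - 30268\right) - 29978 = \left(9755 \left(- \frac{1}{64}\right) - 30268\right) - 29978 = \left(- \frac{9755}{64} - 30268\right) - 29978 = - \frac{1946907}{64} - 29978 = - \frac{3865499}{64}$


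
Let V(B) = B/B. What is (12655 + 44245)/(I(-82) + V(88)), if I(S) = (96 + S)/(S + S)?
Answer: 186632/3 ≈ 62211.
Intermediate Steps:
V(B) = 1
I(S) = (96 + S)/(2*S) (I(S) = (96 + S)/((2*S)) = (96 + S)*(1/(2*S)) = (96 + S)/(2*S))
(12655 + 44245)/(I(-82) + V(88)) = (12655 + 44245)/((1/2)*(96 - 82)/(-82) + 1) = 56900/((1/2)*(-1/82)*14 + 1) = 56900/(-7/82 + 1) = 56900/(75/82) = 56900*(82/75) = 186632/3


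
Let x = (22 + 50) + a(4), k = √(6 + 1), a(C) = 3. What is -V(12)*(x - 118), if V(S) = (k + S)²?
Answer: 6493 + 1032*√7 ≈ 9223.4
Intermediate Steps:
k = √7 ≈ 2.6458
V(S) = (S + √7)² (V(S) = (√7 + S)² = (S + √7)²)
x = 75 (x = (22 + 50) + 3 = 72 + 3 = 75)
-V(12)*(x - 118) = -(12 + √7)²*(75 - 118) = -(12 + √7)²*(-43) = -(-43)*(12 + √7)² = 43*(12 + √7)²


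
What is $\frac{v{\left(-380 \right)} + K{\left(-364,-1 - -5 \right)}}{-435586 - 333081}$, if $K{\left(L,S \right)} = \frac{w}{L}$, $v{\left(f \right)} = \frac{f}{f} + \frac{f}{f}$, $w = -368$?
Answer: $- \frac{274}{69948697} \approx -3.9172 \cdot 10^{-6}$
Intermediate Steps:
$v{\left(f \right)} = 2$ ($v{\left(f \right)} = 1 + 1 = 2$)
$K{\left(L,S \right)} = - \frac{368}{L}$
$\frac{v{\left(-380 \right)} + K{\left(-364,-1 - -5 \right)}}{-435586 - 333081} = \frac{2 - \frac{368}{-364}}{-435586 - 333081} = \frac{2 - - \frac{92}{91}}{-768667} = \left(2 + \frac{92}{91}\right) \left(- \frac{1}{768667}\right) = \frac{274}{91} \left(- \frac{1}{768667}\right) = - \frac{274}{69948697}$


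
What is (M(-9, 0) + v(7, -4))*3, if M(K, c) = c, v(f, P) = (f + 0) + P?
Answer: 9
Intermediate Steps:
v(f, P) = P + f (v(f, P) = f + P = P + f)
(M(-9, 0) + v(7, -4))*3 = (0 + (-4 + 7))*3 = (0 + 3)*3 = 3*3 = 9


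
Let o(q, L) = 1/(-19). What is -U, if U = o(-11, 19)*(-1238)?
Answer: -1238/19 ≈ -65.158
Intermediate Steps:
o(q, L) = -1/19
U = 1238/19 (U = -1/19*(-1238) = 1238/19 ≈ 65.158)
-U = -1*1238/19 = -1238/19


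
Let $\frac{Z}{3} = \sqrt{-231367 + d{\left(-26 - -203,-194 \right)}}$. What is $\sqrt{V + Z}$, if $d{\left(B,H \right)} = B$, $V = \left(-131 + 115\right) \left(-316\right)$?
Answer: $\sqrt{5056 + 3 i \sqrt{231190}} \approx 71.811 + 10.043 i$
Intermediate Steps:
$V = 5056$ ($V = \left(-16\right) \left(-316\right) = 5056$)
$Z = 3 i \sqrt{231190}$ ($Z = 3 \sqrt{-231367 - -177} = 3 \sqrt{-231367 + \left(-26 + 203\right)} = 3 \sqrt{-231367 + 177} = 3 \sqrt{-231190} = 3 i \sqrt{231190} \approx 1442.5 i$)
$\sqrt{V + Z} = \sqrt{5056 + 3 i \sqrt{231190}}$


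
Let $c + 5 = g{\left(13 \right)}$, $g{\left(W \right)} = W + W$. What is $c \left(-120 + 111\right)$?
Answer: $-189$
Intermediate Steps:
$g{\left(W \right)} = 2 W$
$c = 21$ ($c = -5 + 2 \cdot 13 = -5 + 26 = 21$)
$c \left(-120 + 111\right) = 21 \left(-120 + 111\right) = 21 \left(-9\right) = -189$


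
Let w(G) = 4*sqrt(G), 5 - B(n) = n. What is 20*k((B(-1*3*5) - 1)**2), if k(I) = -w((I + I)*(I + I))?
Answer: -57760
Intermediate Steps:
B(n) = 5 - n
k(I) = -8*sqrt(I**2) (k(I) = -4*sqrt((I + I)*(I + I)) = -4*sqrt((2*I)*(2*I)) = -4*sqrt(4*I**2) = -4*2*sqrt(I**2) = -8*sqrt(I**2))
20*k((B(-1*3*5) - 1)**2) = 20*(-8*sqrt((((5 - (-1*3)*5) - 1)**2)**2)) = 20*(-8*sqrt((((5 - (-3)*5) - 1)**2)**2)) = 20*(-8*sqrt((((5 - 1*(-15)) - 1)**2)**2)) = 20*(-8*((5 + 15) - 1)**2) = 20*(-8*(20 - 1)**2) = 20*(-8*19**2) = 20*(-8*sqrt(361**2)) = 20*(-8*sqrt(130321)) = 20*(-8*361) = 20*(-2888) = -57760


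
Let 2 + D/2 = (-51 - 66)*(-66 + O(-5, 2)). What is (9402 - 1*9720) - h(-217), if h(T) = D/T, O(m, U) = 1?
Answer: -53800/217 ≈ -247.93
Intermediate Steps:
D = 15206 (D = -4 + 2*((-51 - 66)*(-66 + 1)) = -4 + 2*(-117*(-65)) = -4 + 2*7605 = -4 + 15210 = 15206)
h(T) = 15206/T
(9402 - 1*9720) - h(-217) = (9402 - 1*9720) - 15206/(-217) = (9402 - 9720) - 15206*(-1)/217 = -318 - 1*(-15206/217) = -318 + 15206/217 = -53800/217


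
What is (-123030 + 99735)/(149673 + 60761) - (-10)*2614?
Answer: 5500721465/210434 ≈ 26140.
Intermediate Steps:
(-123030 + 99735)/(149673 + 60761) - (-10)*2614 = -23295/210434 - 1*(-26140) = -23295*1/210434 + 26140 = -23295/210434 + 26140 = 5500721465/210434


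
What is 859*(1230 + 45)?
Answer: 1095225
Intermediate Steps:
859*(1230 + 45) = 859*1275 = 1095225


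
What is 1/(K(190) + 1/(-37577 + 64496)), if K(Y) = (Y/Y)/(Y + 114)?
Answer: 8183376/27223 ≈ 300.60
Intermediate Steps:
K(Y) = 1/(114 + Y)
1/(K(190) + 1/(-37577 + 64496)) = 1/(1/(114 + 190) + 1/(-37577 + 64496)) = 1/(1/304 + 1/26919) = 1/(27223/8183376) = 8183376/27223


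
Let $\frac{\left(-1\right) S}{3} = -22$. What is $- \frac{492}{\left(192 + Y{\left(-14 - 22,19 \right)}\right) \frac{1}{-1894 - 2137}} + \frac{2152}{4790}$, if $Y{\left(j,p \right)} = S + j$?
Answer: $\frac{791687902}{88615} \approx 8934.0$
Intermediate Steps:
$S = 66$ ($S = \left(-3\right) \left(-22\right) = 66$)
$Y{\left(j,p \right)} = 66 + j$
$- \frac{492}{\left(192 + Y{\left(-14 - 22,19 \right)}\right) \frac{1}{-1894 - 2137}} + \frac{2152}{4790} = - \frac{492}{\left(192 + \left(66 - 36\right)\right) \frac{1}{-1894 - 2137}} + \frac{2152}{4790} = - \frac{492}{\left(192 + \left(66 - 36\right)\right) \frac{1}{-4031}} + 2152 \cdot \frac{1}{4790} = - \frac{492}{\left(192 + \left(66 - 36\right)\right) \left(- \frac{1}{4031}\right)} + \frac{1076}{2395} = - \frac{492}{\left(192 + 30\right) \left(- \frac{1}{4031}\right)} + \frac{1076}{2395} = - \frac{492}{222 \left(- \frac{1}{4031}\right)} + \frac{1076}{2395} = - \frac{492}{- \frac{222}{4031}} + \frac{1076}{2395} = \left(-492\right) \left(- \frac{4031}{222}\right) + \frac{1076}{2395} = \frac{330542}{37} + \frac{1076}{2395} = \frac{791687902}{88615}$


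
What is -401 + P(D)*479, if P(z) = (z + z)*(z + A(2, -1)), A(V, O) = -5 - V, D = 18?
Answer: 189283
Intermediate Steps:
P(z) = 2*z*(-7 + z) (P(z) = (z + z)*(z + (-5 - 1*2)) = (2*z)*(z + (-5 - 2)) = (2*z)*(z - 7) = (2*z)*(-7 + z) = 2*z*(-7 + z))
-401 + P(D)*479 = -401 + (2*18*(-7 + 18))*479 = -401 + (2*18*11)*479 = -401 + 396*479 = -401 + 189684 = 189283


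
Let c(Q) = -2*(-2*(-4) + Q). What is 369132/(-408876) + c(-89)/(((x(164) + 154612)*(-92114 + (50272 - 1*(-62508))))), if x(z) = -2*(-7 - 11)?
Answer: -3781183988747/4188299771864 ≈ -0.90280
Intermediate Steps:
x(z) = 36 (x(z) = -2*(-18) = 36)
c(Q) = -16 - 2*Q (c(Q) = -2*(8 + Q) = -16 - 2*Q)
369132/(-408876) + c(-89)/(((x(164) + 154612)*(-92114 + (50272 - 1*(-62508))))) = 369132/(-408876) + (-16 - 2*(-89))/(((36 + 154612)*(-92114 + (50272 - 1*(-62508))))) = 369132*(-1/408876) + (-16 + 178)/((154648*(-92114 + (50272 + 62508)))) = -30761/34073 + 162/((154648*(-92114 + 112780))) = -30761/34073 + 162/((154648*20666)) = -30761/34073 + 162/3195955568 = -30761/34073 + 162*(1/3195955568) = -30761/34073 + 81/1597977784 = -3781183988747/4188299771864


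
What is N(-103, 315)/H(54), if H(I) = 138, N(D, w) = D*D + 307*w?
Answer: 53657/69 ≈ 777.64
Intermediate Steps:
N(D, w) = D**2 + 307*w
N(-103, 315)/H(54) = ((-103)**2 + 307*315)/138 = (10609 + 96705)*(1/138) = 107314*(1/138) = 53657/69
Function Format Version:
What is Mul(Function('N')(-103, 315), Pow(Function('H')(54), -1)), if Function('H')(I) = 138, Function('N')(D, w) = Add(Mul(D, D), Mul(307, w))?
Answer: Rational(53657, 69) ≈ 777.64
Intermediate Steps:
Function('N')(D, w) = Add(Pow(D, 2), Mul(307, w))
Mul(Function('N')(-103, 315), Pow(Function('H')(54), -1)) = Mul(Add(Pow(-103, 2), Mul(307, 315)), Pow(138, -1)) = Mul(Add(10609, 96705), Rational(1, 138)) = Mul(107314, Rational(1, 138)) = Rational(53657, 69)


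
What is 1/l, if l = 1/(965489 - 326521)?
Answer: 638968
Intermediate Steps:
l = 1/638968 ≈ 1.5650e-6
1/l = 1/(1/638968) = 638968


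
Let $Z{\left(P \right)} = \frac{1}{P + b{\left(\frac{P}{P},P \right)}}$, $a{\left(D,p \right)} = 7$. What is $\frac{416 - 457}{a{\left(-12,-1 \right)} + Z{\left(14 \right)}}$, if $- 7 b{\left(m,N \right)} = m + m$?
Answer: $- \frac{3936}{679} \approx -5.7968$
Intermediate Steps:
$b{\left(m,N \right)} = - \frac{2 m}{7}$ ($b{\left(m,N \right)} = - \frac{m + m}{7} = - \frac{2 m}{7}$)
$Z{\left(P \right)} = \frac{1}{- \frac{2}{7} + P}$ ($Z{\left(P \right)} = \frac{1}{P - \frac{2 \frac{P}{P}}{7}} = \frac{1}{P - \frac{2}{7}} = \frac{1}{- \frac{2}{7} + P}$)
$\frac{416 - 457}{a{\left(-12,-1 \right)} + Z{\left(14 \right)}} = \frac{416 - 457}{7 + \frac{7}{-2 + 7 \cdot 14}} = - \frac{41}{7 + \frac{7}{-2 + 98}} = - \frac{41}{7 + \frac{7}{96}} = - \frac{41}{\frac{679}{96}} = \left(-41\right) \frac{96}{679} = - \frac{3936}{679}$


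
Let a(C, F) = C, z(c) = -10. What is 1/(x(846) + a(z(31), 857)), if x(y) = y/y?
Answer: -⅑ ≈ -0.11111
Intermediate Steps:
x(y) = 1
1/(x(846) + a(z(31), 857)) = 1/(1 - 10) = 1/(-9) = -⅑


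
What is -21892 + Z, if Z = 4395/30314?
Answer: -663629693/30314 ≈ -21892.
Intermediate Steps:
Z = 4395/30314 (Z = 4395*(1/30314) = 4395/30314 ≈ 0.14498)
-21892 + Z = -21892 + 4395/30314 = -663629693/30314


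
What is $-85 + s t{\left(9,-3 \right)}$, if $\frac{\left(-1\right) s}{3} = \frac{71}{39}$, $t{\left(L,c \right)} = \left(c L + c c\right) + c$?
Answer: $\frac{386}{13} \approx 29.692$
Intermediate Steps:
$t{\left(L,c \right)} = c + c^{2} + L c$ ($t{\left(L,c \right)} = \left(L c + c^{2}\right) + c = \left(c^{2} + L c\right) + c = c + c^{2} + L c$)
$s = - \frac{71}{13}$ ($s = - 3 \cdot \frac{71}{39} = - 3 \cdot 71 \cdot \frac{1}{39} = \left(-3\right) \frac{71}{39} = - \frac{71}{13} \approx -5.4615$)
$-85 + s t{\left(9,-3 \right)} = -85 - \frac{71 \left(- 3 \left(1 + 9 - 3\right)\right)}{13} = -85 - \frac{71 \left(\left(-3\right) 7\right)}{13} = -85 - - \frac{1491}{13} = -85 + \frac{1491}{13} = \frac{386}{13}$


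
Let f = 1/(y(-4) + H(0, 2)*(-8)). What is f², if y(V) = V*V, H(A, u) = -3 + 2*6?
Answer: 1/3136 ≈ 0.00031888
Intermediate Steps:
H(A, u) = 9 (H(A, u) = -3 + 12 = 9)
y(V) = V²
f = -1/56 (f = 1/((-4)² + 9*(-8)) = 1/(16 - 72) = 1/(-56) = -1/56 ≈ -0.017857)
f² = (-1/56)² = 1/3136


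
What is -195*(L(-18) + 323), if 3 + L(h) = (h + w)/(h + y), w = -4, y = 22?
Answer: -122655/2 ≈ -61328.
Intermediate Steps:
L(h) = -3 + (-4 + h)/(22 + h) (L(h) = -3 + (h - 4)/(h + 22) = -3 + (-4 + h)/(22 + h))
-195*(L(-18) + 323) = -195*(2*(-35 - 1*(-18))/(22 - 18) + 323) = -195*(2*(-35 + 18)/4 + 323) = -195*(2*(¼)*(-17) + 323) = -195*(-17/2 + 323) = -195*629/2 = -122655/2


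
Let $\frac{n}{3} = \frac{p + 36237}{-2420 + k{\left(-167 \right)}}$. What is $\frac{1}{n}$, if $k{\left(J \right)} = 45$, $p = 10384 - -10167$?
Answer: $- \frac{2375}{170364} \approx -0.013941$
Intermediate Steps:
$p = 20551$ ($p = 10384 + 10167 = 20551$)
$n = - \frac{170364}{2375}$ ($n = 3 \frac{20551 + 36237}{-2420 + 45} = 3 \frac{56788}{-2375} = 3 \cdot 56788 \left(- \frac{1}{2375}\right) = 3 \left(- \frac{56788}{2375}\right) = - \frac{170364}{2375} \approx -71.732$)
$\frac{1}{n} = \frac{1}{- \frac{170364}{2375}} = - \frac{2375}{170364}$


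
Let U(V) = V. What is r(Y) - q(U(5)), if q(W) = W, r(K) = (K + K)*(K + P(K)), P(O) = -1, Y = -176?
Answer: 62299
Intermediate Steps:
r(K) = 2*K*(-1 + K) (r(K) = (K + K)*(K - 1) = (2*K)*(-1 + K) = 2*K*(-1 + K))
r(Y) - q(U(5)) = 2*(-176)*(-1 - 176) - 1*5 = 2*(-176)*(-177) - 5 = 62304 - 5 = 62299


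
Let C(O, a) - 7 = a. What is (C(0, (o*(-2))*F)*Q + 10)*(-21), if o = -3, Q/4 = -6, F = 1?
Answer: 6342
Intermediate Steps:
Q = -24 (Q = 4*(-6) = -24)
C(O, a) = 7 + a
(C(0, (o*(-2))*F)*Q + 10)*(-21) = ((7 - 3*(-2)*1)*(-24) + 10)*(-21) = ((7 + 6*1)*(-24) + 10)*(-21) = ((7 + 6)*(-24) + 10)*(-21) = (13*(-24) + 10)*(-21) = (-312 + 10)*(-21) = -302*(-21) = 6342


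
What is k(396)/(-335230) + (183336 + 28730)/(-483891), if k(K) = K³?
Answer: -15060151951678/81107389965 ≈ -185.68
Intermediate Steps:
k(396)/(-335230) + (183336 + 28730)/(-483891) = 396³/(-335230) + (183336 + 28730)/(-483891) = 62099136*(-1/335230) + 212066*(-1/483891) = -31049568/167615 - 212066/483891 = -15060151951678/81107389965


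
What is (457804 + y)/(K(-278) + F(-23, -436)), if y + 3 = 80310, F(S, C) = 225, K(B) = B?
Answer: -538111/53 ≈ -10153.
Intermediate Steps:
y = 80307 (y = -3 + 80310 = 80307)
(457804 + y)/(K(-278) + F(-23, -436)) = (457804 + 80307)/(-278 + 225) = 538111/(-53) = 538111*(-1/53) = -538111/53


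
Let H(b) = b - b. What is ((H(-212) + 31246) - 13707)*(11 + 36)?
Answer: 824333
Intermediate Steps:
H(b) = 0
((H(-212) + 31246) - 13707)*(11 + 36) = ((0 + 31246) - 13707)*(11 + 36) = (31246 - 13707)*47 = 17539*47 = 824333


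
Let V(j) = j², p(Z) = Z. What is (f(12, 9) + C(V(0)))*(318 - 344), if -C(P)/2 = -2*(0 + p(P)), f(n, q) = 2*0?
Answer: 0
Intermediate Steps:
f(n, q) = 0
C(P) = 4*P (C(P) = -(-4)*(0 + P) = -(-4)*P = 4*P)
(f(12, 9) + C(V(0)))*(318 - 344) = (0 + 4*0²)*(318 - 344) = (0 + 4*0)*(-26) = (0 + 0)*(-26) = 0*(-26) = 0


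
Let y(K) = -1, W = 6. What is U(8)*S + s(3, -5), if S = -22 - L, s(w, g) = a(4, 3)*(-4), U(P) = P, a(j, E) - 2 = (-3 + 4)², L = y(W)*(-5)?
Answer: -228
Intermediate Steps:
L = 5 (L = -1*(-5) = 5)
a(j, E) = 3 (a(j, E) = 2 + (-3 + 4)² = 2 + 1² = 2 + 1 = 3)
s(w, g) = -12 (s(w, g) = 3*(-4) = -12)
S = -27 (S = -22 - 1*5 = -22 - 5 = -27)
U(8)*S + s(3, -5) = 8*(-27) - 12 = -216 - 12 = -228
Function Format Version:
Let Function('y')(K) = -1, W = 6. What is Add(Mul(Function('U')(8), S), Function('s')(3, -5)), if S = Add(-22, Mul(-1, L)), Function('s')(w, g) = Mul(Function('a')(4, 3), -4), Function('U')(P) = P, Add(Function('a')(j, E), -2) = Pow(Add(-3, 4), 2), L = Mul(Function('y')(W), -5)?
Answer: -228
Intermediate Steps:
L = 5 (L = Mul(-1, -5) = 5)
Function('a')(j, E) = 3 (Function('a')(j, E) = Add(2, Pow(Add(-3, 4), 2)) = Add(2, Pow(1, 2)) = Add(2, 1) = 3)
Function('s')(w, g) = -12 (Function('s')(w, g) = Mul(3, -4) = -12)
S = -27 (S = Add(-22, Mul(-1, 5)) = Add(-22, -5) = -27)
Add(Mul(Function('U')(8), S), Function('s')(3, -5)) = Add(Mul(8, -27), -12) = Add(-216, -12) = -228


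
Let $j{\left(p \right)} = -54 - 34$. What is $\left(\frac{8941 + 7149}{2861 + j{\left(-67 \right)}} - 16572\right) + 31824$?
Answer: $\frac{42309886}{2773} \approx 15258.0$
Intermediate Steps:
$j{\left(p \right)} = -88$
$\left(\frac{8941 + 7149}{2861 + j{\left(-67 \right)}} - 16572\right) + 31824 = \left(\frac{8941 + 7149}{2861 - 88} - 16572\right) + 31824 = \left(\frac{16090}{2773} - 16572\right) + 31824 = - \frac{45938066}{2773} + 31824 = \frac{42309886}{2773}$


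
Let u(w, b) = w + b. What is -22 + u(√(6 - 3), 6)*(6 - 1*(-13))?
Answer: 92 + 19*√3 ≈ 124.91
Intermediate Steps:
u(w, b) = b + w
-22 + u(√(6 - 3), 6)*(6 - 1*(-13)) = -22 + (6 + √(6 - 3))*(6 - 1*(-13)) = -22 + (6 + √3)*(6 + 13) = -22 + (6 + √3)*19 = -22 + (114 + 19*√3) = 92 + 19*√3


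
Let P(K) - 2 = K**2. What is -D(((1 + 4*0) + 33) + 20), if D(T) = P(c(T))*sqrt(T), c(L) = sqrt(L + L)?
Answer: -330*sqrt(6) ≈ -808.33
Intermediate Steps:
c(L) = sqrt(2)*sqrt(L) (c(L) = sqrt(2*L) = sqrt(2)*sqrt(L))
P(K) = 2 + K**2
D(T) = sqrt(T)*(2 + 2*T) (D(T) = (2 + (sqrt(2)*sqrt(T))**2)*sqrt(T) = (2 + 2*T)*sqrt(T) = sqrt(T)*(2 + 2*T))
-D(((1 + 4*0) + 33) + 20) = -2*sqrt(((1 + 4*0) + 33) + 20)*(1 + (((1 + 4*0) + 33) + 20)) = -2*sqrt(((1 + 0) + 33) + 20)*(1 + (((1 + 0) + 33) + 20)) = -2*sqrt((1 + 33) + 20)*(1 + ((1 + 33) + 20)) = -2*sqrt(34 + 20)*(1 + (34 + 20)) = -2*sqrt(54)*(1 + 54) = -2*3*sqrt(6)*55 = -330*sqrt(6)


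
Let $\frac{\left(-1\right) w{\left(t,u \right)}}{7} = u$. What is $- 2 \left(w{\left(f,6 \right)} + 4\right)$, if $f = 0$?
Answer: $76$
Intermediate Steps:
$w{\left(t,u \right)} = - 7 u$
$- 2 \left(w{\left(f,6 \right)} + 4\right) = - 2 \left(\left(-7\right) 6 + 4\right) = - 2 \left(-42 + 4\right) = \left(-2\right) \left(-38\right) = 76$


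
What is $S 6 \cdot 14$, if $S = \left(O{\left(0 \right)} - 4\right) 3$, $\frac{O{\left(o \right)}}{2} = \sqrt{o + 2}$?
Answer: $-1008 + 504 \sqrt{2} \approx -295.24$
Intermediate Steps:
$O{\left(o \right)} = 2 \sqrt{2 + o}$ ($O{\left(o \right)} = 2 \sqrt{o + 2} = 2 \sqrt{2 + o}$)
$S = -12 + 6 \sqrt{2}$ ($S = \left(2 \sqrt{2 + 0} - 4\right) 3 = \left(2 \sqrt{2} - 4\right) 3 = \left(-4 + 2 \sqrt{2}\right) 3 = -12 + 6 \sqrt{2} \approx -3.5147$)
$S 6 \cdot 14 = \left(-12 + 6 \sqrt{2}\right) 6 \cdot 14 = \left(-12 + 6 \sqrt{2}\right) 84 = -1008 + 504 \sqrt{2}$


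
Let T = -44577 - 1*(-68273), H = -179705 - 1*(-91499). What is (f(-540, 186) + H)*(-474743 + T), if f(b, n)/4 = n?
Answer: 39449472714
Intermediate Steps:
H = -88206 (H = -179705 + 91499 = -88206)
f(b, n) = 4*n
T = 23696 (T = -44577 + 68273 = 23696)
(f(-540, 186) + H)*(-474743 + T) = (4*186 - 88206)*(-474743 + 23696) = (744 - 88206)*(-451047) = -87462*(-451047) = 39449472714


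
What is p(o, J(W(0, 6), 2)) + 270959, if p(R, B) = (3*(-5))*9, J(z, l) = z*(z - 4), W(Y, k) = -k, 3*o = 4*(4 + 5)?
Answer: 270824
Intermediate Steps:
o = 12 (o = (4*(4 + 5))/3 = (4*9)/3 = (⅓)*36 = 12)
J(z, l) = z*(-4 + z)
p(R, B) = -135 (p(R, B) = -15*9 = -135)
p(o, J(W(0, 6), 2)) + 270959 = -135 + 270959 = 270824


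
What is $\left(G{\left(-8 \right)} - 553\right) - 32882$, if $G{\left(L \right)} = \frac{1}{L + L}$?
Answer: $- \frac{534961}{16} \approx -33435.0$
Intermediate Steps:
$G{\left(L \right)} = \frac{1}{2 L}$
$\left(G{\left(-8 \right)} - 553\right) - 32882 = \left(\frac{1}{2 \left(-8\right)} - 553\right) - 32882 = \left(\frac{1}{2} \left(- \frac{1}{8}\right) - 553\right) - 32882 = \left(- \frac{1}{16} - 553\right) - 32882 = - \frac{8849}{16} - 32882 = - \frac{534961}{16}$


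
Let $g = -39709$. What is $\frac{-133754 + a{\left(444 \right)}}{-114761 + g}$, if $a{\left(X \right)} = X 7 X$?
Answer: $- \frac{623099}{77235} \approx -8.0676$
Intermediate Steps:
$a{\left(X \right)} = 7 X^{2}$ ($a{\left(X \right)} = 7 X X = 7 X^{2}$)
$\frac{-133754 + a{\left(444 \right)}}{-114761 + g} = \frac{-133754 + 7 \cdot 444^{2}}{-114761 - 39709} = \frac{-133754 + 7 \cdot 197136}{-154470} = \left(-133754 + 1379952\right) \left(- \frac{1}{154470}\right) = 1246198 \left(- \frac{1}{154470}\right) = - \frac{623099}{77235}$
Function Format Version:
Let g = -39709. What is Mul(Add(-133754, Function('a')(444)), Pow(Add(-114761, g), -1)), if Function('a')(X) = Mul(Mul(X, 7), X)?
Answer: Rational(-623099, 77235) ≈ -8.0676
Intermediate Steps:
Function('a')(X) = Mul(7, Pow(X, 2)) (Function('a')(X) = Mul(Mul(7, X), X) = Mul(7, Pow(X, 2)))
Mul(Add(-133754, Function('a')(444)), Pow(Add(-114761, g), -1)) = Mul(Add(-133754, Mul(7, Pow(444, 2))), Pow(Add(-114761, -39709), -1)) = Mul(Add(-133754, Mul(7, 197136)), Pow(-154470, -1)) = Mul(Add(-133754, 1379952), Rational(-1, 154470)) = Mul(1246198, Rational(-1, 154470)) = Rational(-623099, 77235)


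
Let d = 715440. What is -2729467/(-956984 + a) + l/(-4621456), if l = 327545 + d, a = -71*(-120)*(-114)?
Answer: 101951550153/85686415696 ≈ 1.1898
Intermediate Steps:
a = -971280 (a = 8520*(-114) = -971280)
l = 1042985 (l = 327545 + 715440 = 1042985)
-2729467/(-956984 + a) + l/(-4621456) = -2729467/(-956984 - 971280) + 1042985/(-4621456) = -2729467/(-1928264) + 1042985*(-1/4621456) = -2729467*(-1/1928264) - 1042985/4621456 = 209959/148328 - 1042985/4621456 = 101951550153/85686415696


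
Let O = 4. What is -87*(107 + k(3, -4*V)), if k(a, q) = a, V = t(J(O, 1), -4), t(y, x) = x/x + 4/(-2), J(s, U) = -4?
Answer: -9570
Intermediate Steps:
t(y, x) = -1 (t(y, x) = 1 + 4*(-½) = 1 - 2 = -1)
V = -1
-87*(107 + k(3, -4*V)) = -87*(107 + 3) = -87*110 = -9570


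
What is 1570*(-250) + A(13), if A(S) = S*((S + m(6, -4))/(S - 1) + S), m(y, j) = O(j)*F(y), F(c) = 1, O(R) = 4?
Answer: -4707751/12 ≈ -3.9231e+5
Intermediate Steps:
m(y, j) = 4 (m(y, j) = 4*1 = 4)
A(S) = S*(S + (4 + S)/(-1 + S)) (A(S) = S*((S + 4)/(S - 1) + S) = S*((4 + S)/(-1 + S) + S) = S*(S + (4 + S)/(-1 + S)))
1570*(-250) + A(13) = 1570*(-250) + 13*(4 + 13²)/(-1 + 13) = -392500 + 13*(4 + 169)/12 = -392500 + 13*(1/12)*173 = -392500 + 2249/12 = -4707751/12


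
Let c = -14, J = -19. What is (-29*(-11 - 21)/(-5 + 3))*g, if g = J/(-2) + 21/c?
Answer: -3712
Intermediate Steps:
g = 8 (g = -19/(-2) + 21/(-14) = -19*(-½) + 21*(-1/14) = 19/2 - 3/2 = 8)
(-29*(-11 - 21)/(-5 + 3))*g = -29*(-11 - 21)/(-5 + 3)*8 = -(-928)/(-2)*8 = -(-928)*(-1)/2*8 = -29*16*8 = -464*8 = -3712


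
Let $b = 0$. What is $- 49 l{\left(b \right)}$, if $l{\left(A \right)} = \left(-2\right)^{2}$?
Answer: $-196$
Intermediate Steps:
$l{\left(A \right)} = 4$
$- 49 l{\left(b \right)} = \left(-49\right) 4 = -196$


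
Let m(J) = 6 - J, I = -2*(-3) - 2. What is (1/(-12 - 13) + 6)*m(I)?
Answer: 298/25 ≈ 11.920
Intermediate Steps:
I = 4 (I = 6 - 2 = 4)
(1/(-12 - 13) + 6)*m(I) = (1/(-12 - 13) + 6)*(6 - 1*4) = (1/(-25) + 6)*(6 - 4) = (-1/25 + 6)*2 = (149/25)*2 = 298/25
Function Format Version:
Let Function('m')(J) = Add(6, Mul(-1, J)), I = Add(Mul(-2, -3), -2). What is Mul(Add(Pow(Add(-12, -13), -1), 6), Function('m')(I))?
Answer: Rational(298, 25) ≈ 11.920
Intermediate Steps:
I = 4 (I = Add(6, -2) = 4)
Mul(Add(Pow(Add(-12, -13), -1), 6), Function('m')(I)) = Mul(Add(Pow(Add(-12, -13), -1), 6), Add(6, Mul(-1, 4))) = Mul(Add(Pow(-25, -1), 6), Add(6, -4)) = Mul(Add(Rational(-1, 25), 6), 2) = Mul(Rational(149, 25), 2) = Rational(298, 25)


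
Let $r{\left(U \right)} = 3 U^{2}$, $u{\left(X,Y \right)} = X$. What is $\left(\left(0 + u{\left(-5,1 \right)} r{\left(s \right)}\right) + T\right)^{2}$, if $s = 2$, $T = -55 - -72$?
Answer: $1849$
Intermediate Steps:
$T = 17$ ($T = -55 + 72 = 17$)
$\left(\left(0 + u{\left(-5,1 \right)} r{\left(s \right)}\right) + T\right)^{2} = \left(\left(0 - 5 \cdot 3 \cdot 2^{2}\right) + 17\right)^{2} = \left(\left(0 - 5 \cdot 3 \cdot 4\right) + 17\right)^{2} = \left(\left(0 - 60\right) + 17\right)^{2} = \left(-60 + 17\right)^{2} = \left(-43\right)^{2} = 1849$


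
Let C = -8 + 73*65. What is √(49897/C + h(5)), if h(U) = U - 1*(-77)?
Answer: √2076373947/4737 ≈ 9.6194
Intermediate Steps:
C = 4737 (C = -8 + 4745 = 4737)
h(U) = 77 + U (h(U) = U + 77 = 77 + U)
√(49897/C + h(5)) = √(49897/4737 + (77 + 5)) = √(49897*(1/4737) + 82) = √(49897/4737 + 82) = √(438331/4737) = √2076373947/4737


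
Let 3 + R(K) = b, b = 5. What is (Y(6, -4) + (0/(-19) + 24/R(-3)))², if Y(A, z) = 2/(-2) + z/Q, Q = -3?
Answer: 1369/9 ≈ 152.11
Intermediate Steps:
R(K) = 2 (R(K) = -3 + 5 = 2)
Y(A, z) = -1 - z/3 (Y(A, z) = 2/(-2) + z/(-3) = 2*(-½) + z*(-⅓) = -1 - z/3)
(Y(6, -4) + (0/(-19) + 24/R(-3)))² = ((-1 - ⅓*(-4)) + (0/(-19) + 24/2))² = ((-1 + 4/3) + (0*(-1/19) + 24*(½)))² = (⅓ + (0 + 12))² = (⅓ + 12)² = (37/3)² = 1369/9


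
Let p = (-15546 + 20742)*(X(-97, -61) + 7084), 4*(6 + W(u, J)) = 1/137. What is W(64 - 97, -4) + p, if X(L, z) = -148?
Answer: 19749618601/548 ≈ 3.6039e+7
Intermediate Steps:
W(u, J) = -3287/548 (W(u, J) = -6 + (¼)/137 = -6 + (¼)*(1/137) = -6 + 1/548 = -3287/548)
p = 36039456 (p = (-15546 + 20742)*(-148 + 7084) = 5196*6936 = 36039456)
W(64 - 97, -4) + p = -3287/548 + 36039456 = 19749618601/548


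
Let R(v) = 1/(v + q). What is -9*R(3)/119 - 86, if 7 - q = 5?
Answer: -51179/595 ≈ -86.015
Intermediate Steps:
q = 2 (q = 7 - 1*5 = 7 - 5 = 2)
R(v) = 1/(2 + v) (R(v) = 1/(v + 2) = 1/(2 + v))
-9*R(3)/119 - 86 = -9/((2 + 3)*119) - 86 = -9/(5*119) - 86 = -9*1/595 - 86 = -9/595 - 86 = -51179/595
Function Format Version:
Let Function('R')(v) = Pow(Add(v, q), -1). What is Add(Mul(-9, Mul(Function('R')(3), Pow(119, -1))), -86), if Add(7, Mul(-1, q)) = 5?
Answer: Rational(-51179, 595) ≈ -86.015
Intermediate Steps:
q = 2 (q = Add(7, Mul(-1, 5)) = Add(7, -5) = 2)
Function('R')(v) = Pow(Add(2, v), -1) (Function('R')(v) = Pow(Add(v, 2), -1) = Pow(Add(2, v), -1))
Add(Mul(-9, Mul(Function('R')(3), Pow(119, -1))), -86) = Add(Mul(-9, Mul(Pow(Add(2, 3), -1), Pow(119, -1))), -86) = Add(Mul(-9, Mul(Pow(5, -1), Rational(1, 119))), -86) = Add(Mul(-9, Mul(Rational(1, 5), Rational(1, 119))), -86) = Add(Mul(-9, Rational(1, 595)), -86) = Add(Rational(-9, 595), -86) = Rational(-51179, 595)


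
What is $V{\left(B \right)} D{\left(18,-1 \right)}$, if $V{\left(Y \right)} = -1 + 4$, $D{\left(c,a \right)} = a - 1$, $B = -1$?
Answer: $-6$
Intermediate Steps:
$D{\left(c,a \right)} = -1 + a$ ($D{\left(c,a \right)} = a - 1 = -1 + a$)
$V{\left(Y \right)} = 3$
$V{\left(B \right)} D{\left(18,-1 \right)} = 3 \left(-1 - 1\right) = 3 \left(-2\right) = -6$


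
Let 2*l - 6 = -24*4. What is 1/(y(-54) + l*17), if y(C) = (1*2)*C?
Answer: -1/873 ≈ -0.0011455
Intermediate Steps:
l = -45 (l = 3 + (-24*4)/2 = 3 + (1/2)*(-96) = 3 - 48 = -45)
y(C) = 2*C
1/(y(-54) + l*17) = 1/(2*(-54) - 45*17) = 1/(-108 - 765) = 1/(-873) = -1/873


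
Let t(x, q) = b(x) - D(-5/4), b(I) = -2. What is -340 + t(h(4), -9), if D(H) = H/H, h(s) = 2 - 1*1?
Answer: -343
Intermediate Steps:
h(s) = 1 (h(s) = 2 - 1 = 1)
D(H) = 1
t(x, q) = -3 (t(x, q) = -2 - 1*1 = -2 - 1 = -3)
-340 + t(h(4), -9) = -340 - 3 = -343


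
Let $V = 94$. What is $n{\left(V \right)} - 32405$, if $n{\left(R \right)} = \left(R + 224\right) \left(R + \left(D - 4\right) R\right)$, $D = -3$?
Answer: $-211757$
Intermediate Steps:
$n{\left(R \right)} = - 6 R \left(224 + R\right)$ ($n{\left(R \right)} = \left(R + 224\right) \left(R + \left(-3 - 4\right) R\right) = \left(224 + R\right) \left(R - 7 R\right) = \left(224 + R\right) \left(- 6 R\right) = - 6 R \left(224 + R\right)$)
$n{\left(V \right)} - 32405 = \left(-6\right) 94 \left(224 + 94\right) - 32405 = \left(-6\right) 94 \cdot 318 - 32405 = -179352 - 32405 = -211757$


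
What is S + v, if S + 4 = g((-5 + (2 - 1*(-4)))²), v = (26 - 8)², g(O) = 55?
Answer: 375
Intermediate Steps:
v = 324 (v = 18² = 324)
S = 51 (S = -4 + 55 = 51)
S + v = 51 + 324 = 375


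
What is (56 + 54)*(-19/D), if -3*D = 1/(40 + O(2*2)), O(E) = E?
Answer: 275880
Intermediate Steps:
D = -1/132 (D = -1/(3*(40 + 2*2)) = -1/(3*(40 + 4)) = -1/3/44 = -1/3*1/44 = -1/132 ≈ -0.0075758)
(56 + 54)*(-19/D) = (56 + 54)*(-19/(-1/132)) = 110*(-19*(-132)) = 110*2508 = 275880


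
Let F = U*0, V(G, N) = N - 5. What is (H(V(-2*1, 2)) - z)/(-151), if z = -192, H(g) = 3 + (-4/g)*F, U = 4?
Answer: -195/151 ≈ -1.2914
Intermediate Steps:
V(G, N) = -5 + N
F = 0 (F = 4*0 = 0)
H(g) = 3 (H(g) = 3 - 4/g*0 = 3 + 0 = 3)
(H(V(-2*1, 2)) - z)/(-151) = (3 - 1*(-192))/(-151) = (3 + 192)*(-1/151) = 195*(-1/151) = -195/151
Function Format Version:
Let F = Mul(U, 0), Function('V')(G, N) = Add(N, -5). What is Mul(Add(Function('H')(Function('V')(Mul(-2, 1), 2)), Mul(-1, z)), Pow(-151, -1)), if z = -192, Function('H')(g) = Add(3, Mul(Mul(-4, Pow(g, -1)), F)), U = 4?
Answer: Rational(-195, 151) ≈ -1.2914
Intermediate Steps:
Function('V')(G, N) = Add(-5, N)
F = 0 (F = Mul(4, 0) = 0)
Function('H')(g) = 3 (Function('H')(g) = Add(3, Mul(Mul(-4, Pow(g, -1)), 0)) = Add(3, 0) = 3)
Mul(Add(Function('H')(Function('V')(Mul(-2, 1), 2)), Mul(-1, z)), Pow(-151, -1)) = Mul(Add(3, Mul(-1, -192)), Pow(-151, -1)) = Mul(Add(3, 192), Rational(-1, 151)) = Mul(195, Rational(-1, 151)) = Rational(-195, 151)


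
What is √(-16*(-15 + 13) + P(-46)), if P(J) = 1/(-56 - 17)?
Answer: √170455/73 ≈ 5.6556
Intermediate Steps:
P(J) = -1/73 (P(J) = 1/(-73) = -1/73)
√(-16*(-15 + 13) + P(-46)) = √(-16*(-15 + 13) - 1/73) = √(-16*(-2) - 1/73) = √(32 - 1/73) = √(2335/73) = √170455/73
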